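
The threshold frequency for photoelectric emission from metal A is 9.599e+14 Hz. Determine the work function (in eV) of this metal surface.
3.97 eV

At the threshold frequency, photon energy equals work function:
φ = hf₀

Calculating:
φ = (6.626×10⁻³⁴ J·s)(9.599e+14 Hz)
φ = 3.97 eV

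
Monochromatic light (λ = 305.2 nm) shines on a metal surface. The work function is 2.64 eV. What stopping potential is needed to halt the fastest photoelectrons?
1.4224 V

The stopping potential V_s satisfies: eV_s = KE_max

First, find KE_max using Einstein's equation:
E_photon = hc/λ = 4.0624 eV
KE_max = E_photon - φ = 4.0624 - 2.64 = 1.4224 eV

Since eV_s = KE_max:
V_s = KE_max/e = 1.4224 V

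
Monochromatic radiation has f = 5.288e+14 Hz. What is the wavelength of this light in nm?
566.93 nm

Using the wave equation: c = fλ

Solving for wavelength:
λ = c/f = (3×10⁸ m/s) / (5.288e+14 Hz)
λ = 566.93 nm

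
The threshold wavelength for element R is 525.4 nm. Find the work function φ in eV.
2.36 eV

At the threshold wavelength, photon energy equals work function:
φ = hc/λ₀

Calculating:
φ = (6.626×10⁻³⁴ J·s)(3×10⁸ m/s) / (525.4×10⁻⁹ m)
φ = 2.36 eV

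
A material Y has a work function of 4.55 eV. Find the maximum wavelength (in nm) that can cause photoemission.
272.49 nm

The threshold wavelength is when the photon energy equals the work function:
hc/λ₀ = φ

Solving for λ₀:
λ₀ = hc/φ = (6.626×10⁻³⁴ J·s)(3×10⁸ m/s) / (4.55 eV × 1.602×10⁻¹⁹ J/eV)
λ₀ = 272.49 nm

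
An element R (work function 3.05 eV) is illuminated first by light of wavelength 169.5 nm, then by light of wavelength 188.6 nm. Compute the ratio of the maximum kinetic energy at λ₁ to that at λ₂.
1.2102

Using Einstein's equation: KE_max = hc/λ - φ

For λ₁ = 169.5 nm:
E₁ = hc/λ₁ = 7.3147 eV
KE₁ = E₁ - φ = 7.3147 - 3.05 = 4.2647 eV

For λ₂ = 188.6 nm:
E₂ = hc/λ₂ = 6.5739 eV
KE₂ = E₂ - φ = 6.5739 - 3.05 = 3.5239 eV

Ratio: KE₁/KE₂ = 4.2647/3.5239 = 1.2102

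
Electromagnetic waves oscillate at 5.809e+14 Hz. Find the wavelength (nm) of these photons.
516.08 nm

Using the wave equation: c = fλ

Solving for wavelength:
λ = c/f = (3×10⁸ m/s) / (5.809e+14 Hz)
λ = 516.08 nm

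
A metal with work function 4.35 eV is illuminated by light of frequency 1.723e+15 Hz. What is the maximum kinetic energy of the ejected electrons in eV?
2.7758 eV

Using Einstein's photoelectric equation: KE_max = hf - φ

First, calculate the photon energy:
E_photon = hf = (6.626×10⁻³⁴ J·s)(1.723e+15 Hz)
E_photon = 7.1258 eV

Then, the maximum kinetic energy:
KE_max = E_photon - φ = 7.1258 eV - 4.35 eV = 2.7758 eV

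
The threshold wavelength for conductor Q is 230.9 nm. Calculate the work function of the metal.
5.37 eV

At the threshold wavelength, photon energy equals work function:
φ = hc/λ₀

Calculating:
φ = (6.626×10⁻³⁴ J·s)(3×10⁸ m/s) / (230.9×10⁻⁹ m)
φ = 5.37 eV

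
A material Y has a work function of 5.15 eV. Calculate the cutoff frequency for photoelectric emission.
1.2453e+15 Hz

The threshold frequency is when the photon energy equals the work function:
hf₀ = φ

Solving for f₀:
f₀ = φ/h = (5.15 eV × 1.602×10⁻¹⁹ J/eV) / (6.626×10⁻³⁴ J·s)
f₀ = 1.2453e+15 Hz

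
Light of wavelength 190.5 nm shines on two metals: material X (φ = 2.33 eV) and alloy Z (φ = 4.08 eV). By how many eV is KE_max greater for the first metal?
1.7500 eV

Using KE_max = hc/λ - φ for each metal:

Photon energy: E = hc/λ = 6.5084 eV

For material X (φ₁ = 2.33 eV):
KE₁ = E - φ₁ = 6.5084 - 2.33 = 4.1784 eV

For alloy Z (φ₂ = 4.08 eV):
KE₂ = E - φ₂ = 6.5084 - 4.08 = 2.4284 eV

Difference:
ΔKE = KE₁ - KE₂ = 4.1784 - 2.4284 = 1.7500 eV

Note: The difference equals the difference in work functions: 4.08 - 2.33 = 1.75 eV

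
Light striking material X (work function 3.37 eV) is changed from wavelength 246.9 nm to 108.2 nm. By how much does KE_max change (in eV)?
6.4372 eV

Using Einstein's equation: KE_max = hc/λ - φ

For λ₁ = 246.9 nm:
KE₁ = hc/λ₁ - φ = 5.0216 - 3.37 = 1.6516 eV

For λ₂ = 108.2 nm:
KE₂ = hc/λ₂ - φ = 11.4588 - 3.37 = 8.0888 eV

Change in KE:
ΔKE = KE₂ - KE₁ = 8.0888 - 1.6516 = 6.4372 eV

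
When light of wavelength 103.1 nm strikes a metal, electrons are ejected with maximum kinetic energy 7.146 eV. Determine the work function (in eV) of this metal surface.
4.88 eV

From Einstein's photoelectric equation: KE_max = hf - φ = hc/λ - φ

Rearranging for φ:
φ = hc/λ - KE_max

Calculate photon energy:
E_photon = hc/λ = 12.0256 eV

Therefore:
φ = 12.0256 - 7.146 = 4.88 eV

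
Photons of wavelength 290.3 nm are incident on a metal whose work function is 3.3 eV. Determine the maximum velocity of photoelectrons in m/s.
5.8440e+05 m/s

First, find the maximum kinetic energy:
E_photon = hc/λ = 4.2709 eV
KE_max = E_photon - φ = 4.2709 - 3.3 = 0.9709 eV

Convert to Joules: KE_max = 0.9709 × 1.602×10⁻¹⁹ J = 1.5556e-19 J

Then use KE = ½mv² to find velocity:
v = √(2·KE/m) = √(2 × 1.5556e-19 J / 9.109e-31 kg)
v = 5.8440e+05 m/s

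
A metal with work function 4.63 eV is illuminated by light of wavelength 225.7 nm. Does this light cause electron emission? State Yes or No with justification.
Yes

For photoemission, the photon energy must exceed the work function.

Photon energy: E = hc/λ = 5.4933 eV
Work function: φ = 4.63 eV

Since E_photon (5.4933 eV) > φ (4.63 eV), photoemission WILL occur.
The threshold wavelength is λ₀ = hc/φ = 267.8 nm.
Since 225.7 nm < 267.8 nm, the light has sufficient energy.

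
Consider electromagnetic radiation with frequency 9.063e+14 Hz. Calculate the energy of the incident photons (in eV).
3.7482 eV

Using E = hf:

E = hf = (6.626×10⁻³⁴ J·s)(9.063e+14 Hz)
E = 3.7482 eV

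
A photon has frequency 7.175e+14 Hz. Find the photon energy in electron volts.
2.9673 eV

Using E = hf:

E = hf = (6.626×10⁻³⁴ J·s)(7.175e+14 Hz)
E = 2.9673 eV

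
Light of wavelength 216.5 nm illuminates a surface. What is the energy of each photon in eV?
5.7268 eV

Using E = hf = hc/λ:

E = hc/λ = (6.626×10⁻³⁴ J·s)(3×10⁸ m/s) / (216.5×10⁻⁹ m)
E = 5.7268 eV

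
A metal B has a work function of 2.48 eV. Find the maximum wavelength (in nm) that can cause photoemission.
499.94 nm

The threshold wavelength is when the photon energy equals the work function:
hc/λ₀ = φ

Solving for λ₀:
λ₀ = hc/φ = (6.626×10⁻³⁴ J·s)(3×10⁸ m/s) / (2.48 eV × 1.602×10⁻¹⁹ J/eV)
λ₀ = 499.94 nm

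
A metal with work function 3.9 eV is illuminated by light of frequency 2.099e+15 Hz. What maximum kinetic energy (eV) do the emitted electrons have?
4.7808 eV

Using Einstein's photoelectric equation: KE_max = hf - φ

First, calculate the photon energy:
E_photon = hf = (6.626×10⁻³⁴ J·s)(2.099e+15 Hz)
E_photon = 8.6808 eV

Then, the maximum kinetic energy:
KE_max = E_photon - φ = 8.6808 eV - 3.9 eV = 4.7808 eV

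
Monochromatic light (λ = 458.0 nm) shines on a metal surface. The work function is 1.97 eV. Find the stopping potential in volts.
0.7371 V

The stopping potential V_s satisfies: eV_s = KE_max

First, find KE_max using Einstein's equation:
E_photon = hc/λ = 2.7071 eV
KE_max = E_photon - φ = 2.7071 - 1.97 = 0.7371 eV

Since eV_s = KE_max:
V_s = KE_max/e = 0.7371 V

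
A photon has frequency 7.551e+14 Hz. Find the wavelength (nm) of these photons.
397.02 nm

Using the wave equation: c = fλ

Solving for wavelength:
λ = c/f = (3×10⁸ m/s) / (7.551e+14 Hz)
λ = 397.02 nm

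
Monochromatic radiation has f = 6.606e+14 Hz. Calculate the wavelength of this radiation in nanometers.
453.82 nm

Using the wave equation: c = fλ

Solving for wavelength:
λ = c/f = (3×10⁸ m/s) / (6.606e+14 Hz)
λ = 453.82 nm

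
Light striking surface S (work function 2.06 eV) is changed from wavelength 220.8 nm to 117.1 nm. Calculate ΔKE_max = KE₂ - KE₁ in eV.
4.9727 eV

Using Einstein's equation: KE_max = hc/λ - φ

For λ₁ = 220.8 nm:
KE₁ = hc/λ₁ - φ = 5.6152 - 2.06 = 3.5552 eV

For λ₂ = 117.1 nm:
KE₂ = hc/λ₂ - φ = 10.5879 - 2.06 = 8.5279 eV

Change in KE:
ΔKE = KE₂ - KE₁ = 8.5279 - 3.5552 = 4.9727 eV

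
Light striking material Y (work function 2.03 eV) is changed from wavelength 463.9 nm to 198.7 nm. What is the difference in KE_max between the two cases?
3.5671 eV

Using Einstein's equation: KE_max = hc/λ - φ

For λ₁ = 463.9 nm:
KE₁ = hc/λ₁ - φ = 2.6726 - 2.03 = 0.6426 eV

For λ₂ = 198.7 nm:
KE₂ = hc/λ₂ - φ = 6.2398 - 2.03 = 4.2098 eV

Change in KE:
ΔKE = KE₂ - KE₁ = 4.2098 - 0.6426 = 3.5671 eV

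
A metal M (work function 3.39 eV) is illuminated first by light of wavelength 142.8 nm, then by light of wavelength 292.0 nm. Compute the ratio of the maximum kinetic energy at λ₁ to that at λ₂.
6.1824

Using Einstein's equation: KE_max = hc/λ - φ

For λ₁ = 142.8 nm:
E₁ = hc/λ₁ = 8.6824 eV
KE₁ = E₁ - φ = 8.6824 - 3.39 = 5.2924 eV

For λ₂ = 292.0 nm:
E₂ = hc/λ₂ = 4.2460 eV
KE₂ = E₂ - φ = 4.2460 - 3.39 = 0.8560 eV

Ratio: KE₁/KE₂ = 5.2924/0.8560 = 6.1824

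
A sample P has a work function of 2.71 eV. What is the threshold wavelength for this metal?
457.51 nm

The threshold wavelength is when the photon energy equals the work function:
hc/λ₀ = φ

Solving for λ₀:
λ₀ = hc/φ = (6.626×10⁻³⁴ J·s)(3×10⁸ m/s) / (2.71 eV × 1.602×10⁻¹⁹ J/eV)
λ₀ = 457.51 nm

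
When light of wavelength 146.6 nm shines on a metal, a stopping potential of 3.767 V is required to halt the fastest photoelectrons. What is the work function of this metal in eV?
4.69 eV

The stopping potential gives the maximum kinetic energy: KE_max = eV_s = 3.767 eV

From Einstein's photoelectric equation: KE_max = hc/λ - φ
Rearranging: φ = hc/λ - KE_max

Calculate photon energy:
E_photon = hc/λ = (6.626×10⁻³⁴ J·s)(3×10⁸ m/s) / (146.6×10⁻⁹ m) = 8.4573 eV

Therefore:
φ = 8.4573 - 3.767 = 4.69 eV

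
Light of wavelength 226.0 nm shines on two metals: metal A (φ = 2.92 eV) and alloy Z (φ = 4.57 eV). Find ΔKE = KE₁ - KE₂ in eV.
1.6500 eV

Using KE_max = hc/λ - φ for each metal:

Photon energy: E = hc/λ = 5.4860 eV

For metal A (φ₁ = 2.92 eV):
KE₁ = E - φ₁ = 5.4860 - 2.92 = 2.5660 eV

For alloy Z (φ₂ = 4.57 eV):
KE₂ = E - φ₂ = 5.4860 - 4.57 = 0.9160 eV

Difference:
ΔKE = KE₁ - KE₂ = 2.5660 - 0.9160 = 1.6500 eV

Note: The difference equals the difference in work functions: 4.57 - 2.92 = 1.65 eV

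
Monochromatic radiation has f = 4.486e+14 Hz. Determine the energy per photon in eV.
1.8553 eV

Using E = hf:

E = hf = (6.626×10⁻³⁴ J·s)(4.486e+14 Hz)
E = 1.8553 eV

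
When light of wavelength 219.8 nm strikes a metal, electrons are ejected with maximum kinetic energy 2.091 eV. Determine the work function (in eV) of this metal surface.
3.55 eV

From Einstein's photoelectric equation: KE_max = hf - φ = hc/λ - φ

Rearranging for φ:
φ = hc/λ - KE_max

Calculate photon energy:
E_photon = hc/λ = 5.6408 eV

Therefore:
φ = 5.6408 - 2.091 = 3.55 eV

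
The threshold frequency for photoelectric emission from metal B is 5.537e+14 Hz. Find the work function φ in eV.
2.29 eV

At the threshold frequency, photon energy equals work function:
φ = hf₀

Calculating:
φ = (6.626×10⁻³⁴ J·s)(5.537e+14 Hz)
φ = 2.29 eV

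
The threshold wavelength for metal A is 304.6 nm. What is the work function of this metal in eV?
4.07 eV

At the threshold wavelength, photon energy equals work function:
φ = hc/λ₀

Calculating:
φ = (6.626×10⁻³⁴ J·s)(3×10⁸ m/s) / (304.6×10⁻⁹ m)
φ = 4.07 eV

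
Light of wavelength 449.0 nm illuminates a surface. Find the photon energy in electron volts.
2.7613 eV

Using E = hf = hc/λ:

E = hc/λ = (6.626×10⁻³⁴ J·s)(3×10⁸ m/s) / (449.0×10⁻⁹ m)
E = 2.7613 eV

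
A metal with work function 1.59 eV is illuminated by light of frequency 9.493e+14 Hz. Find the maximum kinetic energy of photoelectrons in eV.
2.3360 eV

Using Einstein's photoelectric equation: KE_max = hf - φ

First, calculate the photon energy:
E_photon = hf = (6.626×10⁻³⁴ J·s)(9.493e+14 Hz)
E_photon = 3.9260 eV

Then, the maximum kinetic energy:
KE_max = E_photon - φ = 3.9260 eV - 1.59 eV = 2.3360 eV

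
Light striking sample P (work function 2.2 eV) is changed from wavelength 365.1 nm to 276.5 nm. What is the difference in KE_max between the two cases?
1.0882 eV

Using Einstein's equation: KE_max = hc/λ - φ

For λ₁ = 365.1 nm:
KE₁ = hc/λ₁ - φ = 3.3959 - 2.2 = 1.1959 eV

For λ₂ = 276.5 nm:
KE₂ = hc/λ₂ - φ = 4.4841 - 2.2 = 2.2841 eV

Change in KE:
ΔKE = KE₂ - KE₁ = 2.2841 - 1.1959 = 1.0882 eV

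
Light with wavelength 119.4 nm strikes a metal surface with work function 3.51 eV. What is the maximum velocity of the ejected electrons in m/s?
1.5550e+06 m/s

First, find the maximum kinetic energy:
E_photon = hc/λ = 10.3839 eV
KE_max = E_photon - φ = 10.3839 - 3.51 = 6.8739 eV

Convert to Joules: KE_max = 6.8739 × 1.602×10⁻¹⁹ J = 1.1013e-18 J

Then use KE = ½mv² to find velocity:
v = √(2·KE/m) = √(2 × 1.1013e-18 J / 9.109e-31 kg)
v = 1.5550e+06 m/s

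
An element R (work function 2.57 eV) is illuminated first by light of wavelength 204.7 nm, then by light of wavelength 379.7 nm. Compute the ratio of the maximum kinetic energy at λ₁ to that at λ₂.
5.0148

Using Einstein's equation: KE_max = hc/λ - φ

For λ₁ = 204.7 nm:
E₁ = hc/λ₁ = 6.0569 eV
KE₁ = E₁ - φ = 6.0569 - 2.57 = 3.4869 eV

For λ₂ = 379.7 nm:
E₂ = hc/λ₂ = 3.2653 eV
KE₂ = E₂ - φ = 3.2653 - 2.57 = 0.6953 eV

Ratio: KE₁/KE₂ = 3.4869/0.6953 = 5.0148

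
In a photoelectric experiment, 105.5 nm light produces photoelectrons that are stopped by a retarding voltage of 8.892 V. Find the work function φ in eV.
2.86 eV

The stopping potential gives the maximum kinetic energy: KE_max = eV_s = 8.892 eV

From Einstein's photoelectric equation: KE_max = hc/λ - φ
Rearranging: φ = hc/λ - KE_max

Calculate photon energy:
E_photon = hc/λ = (6.626×10⁻³⁴ J·s)(3×10⁸ m/s) / (105.5×10⁻⁹ m) = 11.7521 eV

Therefore:
φ = 11.7521 - 8.892 = 2.86 eV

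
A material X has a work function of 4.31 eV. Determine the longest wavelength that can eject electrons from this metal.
287.67 nm

The threshold wavelength is when the photon energy equals the work function:
hc/λ₀ = φ

Solving for λ₀:
λ₀ = hc/φ = (6.626×10⁻³⁴ J·s)(3×10⁸ m/s) / (4.31 eV × 1.602×10⁻¹⁹ J/eV)
λ₀ = 287.67 nm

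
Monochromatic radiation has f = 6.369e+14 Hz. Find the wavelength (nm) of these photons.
470.71 nm

Using the wave equation: c = fλ

Solving for wavelength:
λ = c/f = (3×10⁸ m/s) / (6.369e+14 Hz)
λ = 470.71 nm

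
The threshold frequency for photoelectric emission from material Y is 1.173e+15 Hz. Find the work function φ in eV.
4.85 eV

At the threshold frequency, photon energy equals work function:
φ = hf₀

Calculating:
φ = (6.626×10⁻³⁴ J·s)(1.173e+15 Hz)
φ = 4.85 eV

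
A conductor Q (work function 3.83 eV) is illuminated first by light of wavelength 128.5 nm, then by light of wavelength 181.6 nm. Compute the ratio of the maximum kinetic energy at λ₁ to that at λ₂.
1.9413

Using Einstein's equation: KE_max = hc/λ - φ

For λ₁ = 128.5 nm:
E₁ = hc/λ₁ = 9.6486 eV
KE₁ = E₁ - φ = 9.6486 - 3.83 = 5.8186 eV

For λ₂ = 181.6 nm:
E₂ = hc/λ₂ = 6.8273 eV
KE₂ = E₂ - φ = 6.8273 - 3.83 = 2.9973 eV

Ratio: KE₁/KE₂ = 5.8186/2.9973 = 1.9413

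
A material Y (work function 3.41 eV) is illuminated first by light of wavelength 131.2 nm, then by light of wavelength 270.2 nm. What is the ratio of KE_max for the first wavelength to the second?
5.1247

Using Einstein's equation: KE_max = hc/λ - φ

For λ₁ = 131.2 nm:
E₁ = hc/λ₁ = 9.4500 eV
KE₁ = E₁ - φ = 9.4500 - 3.41 = 6.0400 eV

For λ₂ = 270.2 nm:
E₂ = hc/λ₂ = 4.5886 eV
KE₂ = E₂ - φ = 4.5886 - 3.41 = 1.1786 eV

Ratio: KE₁/KE₂ = 6.0400/1.1786 = 5.1247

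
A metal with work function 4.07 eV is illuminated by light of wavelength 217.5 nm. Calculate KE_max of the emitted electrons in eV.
1.6304 eV

Using Einstein's photoelectric equation: KE_max = hf - φ = hc/λ - φ

First, calculate the photon energy:
E_photon = hc/λ = (6.626×10⁻³⁴ J·s)(3×10⁸ m/s) / (217.5×10⁻⁹ m)
E_photon = 5.7004 eV

Then, the maximum kinetic energy:
KE_max = E_photon - φ = 5.7004 eV - 4.07 eV = 1.6304 eV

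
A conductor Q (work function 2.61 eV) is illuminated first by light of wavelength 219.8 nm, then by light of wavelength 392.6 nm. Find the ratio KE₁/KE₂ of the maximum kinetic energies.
5.5303

Using Einstein's equation: KE_max = hc/λ - φ

For λ₁ = 219.8 nm:
E₁ = hc/λ₁ = 5.6408 eV
KE₁ = E₁ - φ = 5.6408 - 2.61 = 3.0308 eV

For λ₂ = 392.6 nm:
E₂ = hc/λ₂ = 3.1580 eV
KE₂ = E₂ - φ = 3.1580 - 2.61 = 0.5480 eV

Ratio: KE₁/KE₂ = 3.0308/0.5480 = 5.5303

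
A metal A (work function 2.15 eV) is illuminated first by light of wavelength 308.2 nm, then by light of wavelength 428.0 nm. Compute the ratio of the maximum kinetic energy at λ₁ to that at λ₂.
2.5077

Using Einstein's equation: KE_max = hc/λ - φ

For λ₁ = 308.2 nm:
E₁ = hc/λ₁ = 4.0228 eV
KE₁ = E₁ - φ = 4.0228 - 2.15 = 1.8728 eV

For λ₂ = 428.0 nm:
E₂ = hc/λ₂ = 2.8968 eV
KE₂ = E₂ - φ = 2.8968 - 2.15 = 0.7468 eV

Ratio: KE₁/KE₂ = 1.8728/0.7468 = 2.5077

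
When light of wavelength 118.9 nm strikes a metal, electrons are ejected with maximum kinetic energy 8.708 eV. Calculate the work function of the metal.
1.72 eV

From Einstein's photoelectric equation: KE_max = hf - φ = hc/λ - φ

Rearranging for φ:
φ = hc/λ - KE_max

Calculate photon energy:
E_photon = hc/λ = 10.4276 eV

Therefore:
φ = 10.4276 - 8.708 = 1.72 eV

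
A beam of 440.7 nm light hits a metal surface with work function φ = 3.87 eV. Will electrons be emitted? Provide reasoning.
No

For photoemission, the photon energy must exceed the work function.

Photon energy: E = hc/λ = 2.8133 eV
Work function: φ = 3.87 eV

Since E_photon (2.8133 eV) < φ (3.87 eV), photoemission will NOT occur.
The threshold wavelength is λ₀ = hc/φ = 320.4 nm.
Since 440.7 nm > 320.4 nm, the photons lack sufficient energy.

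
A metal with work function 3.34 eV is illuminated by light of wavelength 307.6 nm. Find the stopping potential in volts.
0.6907 V

The stopping potential V_s satisfies: eV_s = KE_max

First, find KE_max using Einstein's equation:
E_photon = hc/λ = 4.0307 eV
KE_max = E_photon - φ = 4.0307 - 3.34 = 0.6907 eV

Since eV_s = KE_max:
V_s = KE_max/e = 0.6907 V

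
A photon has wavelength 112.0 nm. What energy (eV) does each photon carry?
11.0700 eV

Using E = hf = hc/λ:

E = hc/λ = (6.626×10⁻³⁴ J·s)(3×10⁸ m/s) / (112.0×10⁻⁹ m)
E = 11.0700 eV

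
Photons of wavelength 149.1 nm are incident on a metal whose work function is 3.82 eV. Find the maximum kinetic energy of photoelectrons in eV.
4.4955 eV

Using Einstein's photoelectric equation: KE_max = hf - φ = hc/λ - φ

First, calculate the photon energy:
E_photon = hc/λ = (6.626×10⁻³⁴ J·s)(3×10⁸ m/s) / (149.1×10⁻⁹ m)
E_photon = 8.3155 eV

Then, the maximum kinetic energy:
KE_max = E_photon - φ = 8.3155 eV - 3.82 eV = 4.4955 eV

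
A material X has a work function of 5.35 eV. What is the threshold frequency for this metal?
1.2936e+15 Hz

The threshold frequency is when the photon energy equals the work function:
hf₀ = φ

Solving for f₀:
f₀ = φ/h = (5.35 eV × 1.602×10⁻¹⁹ J/eV) / (6.626×10⁻³⁴ J·s)
f₀ = 1.2936e+15 Hz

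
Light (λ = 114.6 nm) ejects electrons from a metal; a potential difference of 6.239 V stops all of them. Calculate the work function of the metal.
4.58 eV

The stopping potential gives the maximum kinetic energy: KE_max = eV_s = 6.239 eV

From Einstein's photoelectric equation: KE_max = hc/λ - φ
Rearranging: φ = hc/λ - KE_max

Calculate photon energy:
E_photon = hc/λ = (6.626×10⁻³⁴ J·s)(3×10⁸ m/s) / (114.6×10⁻⁹ m) = 10.8189 eV

Therefore:
φ = 10.8189 - 6.239 = 4.58 eV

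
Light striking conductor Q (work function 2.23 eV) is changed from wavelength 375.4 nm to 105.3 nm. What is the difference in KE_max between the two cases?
8.4717 eV

Using Einstein's equation: KE_max = hc/λ - φ

For λ₁ = 375.4 nm:
KE₁ = hc/λ₁ - φ = 3.3027 - 2.23 = 1.0727 eV

For λ₂ = 105.3 nm:
KE₂ = hc/λ₂ - φ = 11.7744 - 2.23 = 9.5444 eV

Change in KE:
ΔKE = KE₂ - KE₁ = 9.5444 - 1.0727 = 8.4717 eV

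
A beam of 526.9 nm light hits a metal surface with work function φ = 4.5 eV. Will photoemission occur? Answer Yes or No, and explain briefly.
No

For photoemission, the photon energy must exceed the work function.

Photon energy: E = hc/λ = 2.3531 eV
Work function: φ = 4.5 eV

Since E_photon (2.3531 eV) < φ (4.5 eV), photoemission will NOT occur.
The threshold wavelength is λ₀ = hc/φ = 275.5 nm.
Since 526.9 nm > 275.5 nm, the photons lack sufficient energy.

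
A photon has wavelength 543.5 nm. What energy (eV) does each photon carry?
2.2812 eV

Using E = hf = hc/λ:

E = hc/λ = (6.626×10⁻³⁴ J·s)(3×10⁸ m/s) / (543.5×10⁻⁹ m)
E = 2.2812 eV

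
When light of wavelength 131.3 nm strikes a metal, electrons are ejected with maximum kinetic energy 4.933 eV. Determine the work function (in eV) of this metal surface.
4.51 eV

From Einstein's photoelectric equation: KE_max = hf - φ = hc/λ - φ

Rearranging for φ:
φ = hc/λ - KE_max

Calculate photon energy:
E_photon = hc/λ = 9.4428 eV

Therefore:
φ = 9.4428 - 4.933 = 4.51 eV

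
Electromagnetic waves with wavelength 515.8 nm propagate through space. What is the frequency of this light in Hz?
5.8122e+14 Hz

Using the wave equation: c = fλ

Solving for frequency:
f = c/λ = (3×10⁸ m/s) / (515.8×10⁻⁹ m)
f = 5.8122e+14 Hz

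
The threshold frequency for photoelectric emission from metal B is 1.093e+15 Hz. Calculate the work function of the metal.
4.52 eV

At the threshold frequency, photon energy equals work function:
φ = hf₀

Calculating:
φ = (6.626×10⁻³⁴ J·s)(1.093e+15 Hz)
φ = 4.52 eV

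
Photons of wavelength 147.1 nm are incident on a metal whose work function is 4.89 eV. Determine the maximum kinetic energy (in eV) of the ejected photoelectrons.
3.5386 eV

Using Einstein's photoelectric equation: KE_max = hf - φ = hc/λ - φ

First, calculate the photon energy:
E_photon = hc/λ = (6.626×10⁻³⁴ J·s)(3×10⁸ m/s) / (147.1×10⁻⁹ m)
E_photon = 8.4286 eV

Then, the maximum kinetic energy:
KE_max = E_photon - φ = 8.4286 eV - 4.89 eV = 3.5386 eV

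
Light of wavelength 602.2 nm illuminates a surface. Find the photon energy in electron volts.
2.0589 eV

Using E = hf = hc/λ:

E = hc/λ = (6.626×10⁻³⁴ J·s)(3×10⁸ m/s) / (602.2×10⁻⁹ m)
E = 2.0589 eV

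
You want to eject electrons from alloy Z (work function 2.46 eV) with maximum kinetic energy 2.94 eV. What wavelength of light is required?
229.60 nm

From Einstein's equation: KE_max = hc/λ - φ

Rearranging for λ:
hc/λ = KE_max + φ
λ = hc/(KE_max + φ)

Required photon energy:
E_photon = KE_max + φ = 2.94 + 2.46 = 5.40 eV

Required wavelength:
λ = hc/E_photon = (6.626×10⁻³⁴)(3×10⁸) / (5.40 × 1.602×10⁻¹⁹)
λ = 229.60 nm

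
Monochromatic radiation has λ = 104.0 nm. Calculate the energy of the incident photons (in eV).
11.9216 eV

Using E = hf = hc/λ:

E = hc/λ = (6.626×10⁻³⁴ J·s)(3×10⁸ m/s) / (104.0×10⁻⁹ m)
E = 11.9216 eV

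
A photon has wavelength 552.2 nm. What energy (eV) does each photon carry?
2.2453 eV

Using E = hf = hc/λ:

E = hc/λ = (6.626×10⁻³⁴ J·s)(3×10⁸ m/s) / (552.2×10⁻⁹ m)
E = 2.2453 eV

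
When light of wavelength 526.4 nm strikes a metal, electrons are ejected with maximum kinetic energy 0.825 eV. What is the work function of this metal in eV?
1.53 eV

From Einstein's photoelectric equation: KE_max = hf - φ = hc/λ - φ

Rearranging for φ:
φ = hc/λ - KE_max

Calculate photon energy:
E_photon = hc/λ = 2.3553 eV

Therefore:
φ = 2.3553 - 0.825 = 1.53 eV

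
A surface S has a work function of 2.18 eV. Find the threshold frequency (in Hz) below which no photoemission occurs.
5.2712e+14 Hz

The threshold frequency is when the photon energy equals the work function:
hf₀ = φ

Solving for f₀:
f₀ = φ/h = (2.18 eV × 1.602×10⁻¹⁹ J/eV) / (6.626×10⁻³⁴ J·s)
f₀ = 5.2712e+14 Hz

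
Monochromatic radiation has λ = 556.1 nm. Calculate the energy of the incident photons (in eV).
2.2295 eV

Using E = hf = hc/λ:

E = hc/λ = (6.626×10⁻³⁴ J·s)(3×10⁸ m/s) / (556.1×10⁻⁹ m)
E = 2.2295 eV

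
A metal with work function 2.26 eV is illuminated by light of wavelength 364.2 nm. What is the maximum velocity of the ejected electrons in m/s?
6.3444e+05 m/s

First, find the maximum kinetic energy:
E_photon = hc/λ = 3.4043 eV
KE_max = E_photon - φ = 3.4043 - 2.26 = 1.1443 eV

Convert to Joules: KE_max = 1.1443 × 1.602×10⁻¹⁹ J = 1.8334e-19 J

Then use KE = ½mv² to find velocity:
v = √(2·KE/m) = √(2 × 1.8334e-19 J / 9.109e-31 kg)
v = 6.3444e+05 m/s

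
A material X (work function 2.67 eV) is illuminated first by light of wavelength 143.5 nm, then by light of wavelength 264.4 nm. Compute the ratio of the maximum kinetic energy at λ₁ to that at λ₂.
2.9565

Using Einstein's equation: KE_max = hc/λ - φ

For λ₁ = 143.5 nm:
E₁ = hc/λ₁ = 8.6400 eV
KE₁ = E₁ - φ = 8.6400 - 2.67 = 5.9700 eV

For λ₂ = 264.4 nm:
E₂ = hc/λ₂ = 4.6893 eV
KE₂ = E₂ - φ = 4.6893 - 2.67 = 2.0193 eV

Ratio: KE₁/KE₂ = 5.9700/2.0193 = 2.9565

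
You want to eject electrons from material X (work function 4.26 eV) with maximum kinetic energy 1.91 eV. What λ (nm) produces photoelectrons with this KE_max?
200.95 nm

From Einstein's equation: KE_max = hc/λ - φ

Rearranging for λ:
hc/λ = KE_max + φ
λ = hc/(KE_max + φ)

Required photon energy:
E_photon = KE_max + φ = 1.91 + 4.26 = 6.17 eV

Required wavelength:
λ = hc/E_photon = (6.626×10⁻³⁴)(3×10⁸) / (6.17 × 1.602×10⁻¹⁹)
λ = 200.95 nm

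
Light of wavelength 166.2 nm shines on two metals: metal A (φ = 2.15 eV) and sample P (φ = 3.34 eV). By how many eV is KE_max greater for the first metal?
1.1900 eV

Using KE_max = hc/λ - φ for each metal:

Photon energy: E = hc/λ = 7.4599 eV

For metal A (φ₁ = 2.15 eV):
KE₁ = E - φ₁ = 7.4599 - 2.15 = 5.3099 eV

For sample P (φ₂ = 3.34 eV):
KE₂ = E - φ₂ = 7.4599 - 3.34 = 4.1199 eV

Difference:
ΔKE = KE₁ - KE₂ = 5.3099 - 4.1199 = 1.1900 eV

Note: The difference equals the difference in work functions: 3.34 - 2.15 = 1.19 eV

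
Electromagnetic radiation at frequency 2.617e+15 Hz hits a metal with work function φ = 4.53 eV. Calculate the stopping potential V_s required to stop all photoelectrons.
6.2930 V

The stopping potential V_s satisfies: eV_s = KE_max

First, find KE_max using Einstein's equation:
E_photon = hf = (6.626×10⁻³⁴ J·s)(2.617e+15 Hz) = 10.8230 eV
KE_max = E_photon - φ = 10.8230 - 4.53 = 6.2930 eV

Since eV_s = KE_max:
V_s = KE_max/e = 6.2930 V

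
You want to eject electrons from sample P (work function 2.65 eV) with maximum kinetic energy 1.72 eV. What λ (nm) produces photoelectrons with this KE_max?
283.72 nm

From Einstein's equation: KE_max = hc/λ - φ

Rearranging for λ:
hc/λ = KE_max + φ
λ = hc/(KE_max + φ)

Required photon energy:
E_photon = KE_max + φ = 1.72 + 2.65 = 4.37 eV

Required wavelength:
λ = hc/E_photon = (6.626×10⁻³⁴)(3×10⁸) / (4.37 × 1.602×10⁻¹⁹)
λ = 283.72 nm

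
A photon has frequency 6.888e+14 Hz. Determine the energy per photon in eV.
2.8486 eV

Using E = hf:

E = hf = (6.626×10⁻³⁴ J·s)(6.888e+14 Hz)
E = 2.8486 eV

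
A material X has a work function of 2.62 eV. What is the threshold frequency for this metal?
6.3351e+14 Hz

The threshold frequency is when the photon energy equals the work function:
hf₀ = φ

Solving for f₀:
f₀ = φ/h = (2.62 eV × 1.602×10⁻¹⁹ J/eV) / (6.626×10⁻³⁴ J·s)
f₀ = 6.3351e+14 Hz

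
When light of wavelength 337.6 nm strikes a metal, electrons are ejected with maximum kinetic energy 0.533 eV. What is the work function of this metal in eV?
3.14 eV

From Einstein's photoelectric equation: KE_max = hf - φ = hc/λ - φ

Rearranging for φ:
φ = hc/λ - KE_max

Calculate photon energy:
E_photon = hc/λ = 3.6725 eV

Therefore:
φ = 3.6725 - 0.533 = 3.14 eV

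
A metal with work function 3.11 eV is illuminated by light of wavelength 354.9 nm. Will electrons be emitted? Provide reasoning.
Yes

For photoemission, the photon energy must exceed the work function.

Photon energy: E = hc/λ = 3.4935 eV
Work function: φ = 3.11 eV

Since E_photon (3.4935 eV) > φ (3.11 eV), photoemission WILL occur.
The threshold wavelength is λ₀ = hc/φ = 398.7 nm.
Since 354.9 nm < 398.7 nm, the light has sufficient energy.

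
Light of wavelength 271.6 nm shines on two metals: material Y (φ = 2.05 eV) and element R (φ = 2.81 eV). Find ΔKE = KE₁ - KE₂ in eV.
0.7600 eV

Using KE_max = hc/λ - φ for each metal:

Photon energy: E = hc/λ = 4.5650 eV

For material Y (φ₁ = 2.05 eV):
KE₁ = E - φ₁ = 4.5650 - 2.05 = 2.5150 eV

For element R (φ₂ = 2.81 eV):
KE₂ = E - φ₂ = 4.5650 - 2.81 = 1.7550 eV

Difference:
ΔKE = KE₁ - KE₂ = 2.5150 - 1.7550 = 0.7600 eV

Note: The difference equals the difference in work functions: 2.81 - 2.05 = 0.76 eV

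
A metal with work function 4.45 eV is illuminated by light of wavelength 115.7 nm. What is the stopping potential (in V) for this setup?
6.2660 V

The stopping potential V_s satisfies: eV_s = KE_max

First, find KE_max using Einstein's equation:
E_photon = hc/λ = 10.7160 eV
KE_max = E_photon - φ = 10.7160 - 4.45 = 6.2660 eV

Since eV_s = KE_max:
V_s = KE_max/e = 6.2660 V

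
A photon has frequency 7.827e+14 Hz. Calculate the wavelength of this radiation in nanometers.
383.02 nm

Using the wave equation: c = fλ

Solving for wavelength:
λ = c/f = (3×10⁸ m/s) / (7.827e+14 Hz)
λ = 383.02 nm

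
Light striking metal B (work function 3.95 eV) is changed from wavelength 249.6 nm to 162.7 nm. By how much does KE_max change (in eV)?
2.6531 eV

Using Einstein's equation: KE_max = hc/λ - φ

For λ₁ = 249.6 nm:
KE₁ = hc/λ₁ - φ = 4.9673 - 3.95 = 1.0173 eV

For λ₂ = 162.7 nm:
KE₂ = hc/λ₂ - φ = 7.6204 - 3.95 = 3.6704 eV

Change in KE:
ΔKE = KE₂ - KE₁ = 3.6704 - 1.0173 = 2.6531 eV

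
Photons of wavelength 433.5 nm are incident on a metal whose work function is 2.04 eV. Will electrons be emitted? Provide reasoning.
Yes

For photoemission, the photon energy must exceed the work function.

Photon energy: E = hc/λ = 2.8601 eV
Work function: φ = 2.04 eV

Since E_photon (2.8601 eV) > φ (2.04 eV), photoemission WILL occur.
The threshold wavelength is λ₀ = hc/φ = 607.8 nm.
Since 433.5 nm < 607.8 nm, the light has sufficient energy.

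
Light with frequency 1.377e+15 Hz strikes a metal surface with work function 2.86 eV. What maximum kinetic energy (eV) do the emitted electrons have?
2.8348 eV

Using Einstein's photoelectric equation: KE_max = hf - φ

First, calculate the photon energy:
E_photon = hf = (6.626×10⁻³⁴ J·s)(1.377e+15 Hz)
E_photon = 5.6948 eV

Then, the maximum kinetic energy:
KE_max = E_photon - φ = 5.6948 eV - 2.86 eV = 2.8348 eV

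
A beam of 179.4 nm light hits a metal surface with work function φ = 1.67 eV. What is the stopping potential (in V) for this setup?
5.2410 V

The stopping potential V_s satisfies: eV_s = KE_max

First, find KE_max using Einstein's equation:
E_photon = hc/λ = 6.9110 eV
KE_max = E_photon - φ = 6.9110 - 1.67 = 5.2410 eV

Since eV_s = KE_max:
V_s = KE_max/e = 5.2410 V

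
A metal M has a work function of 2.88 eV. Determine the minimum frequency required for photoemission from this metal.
6.9638e+14 Hz

The threshold frequency is when the photon energy equals the work function:
hf₀ = φ

Solving for f₀:
f₀ = φ/h = (2.88 eV × 1.602×10⁻¹⁹ J/eV) / (6.626×10⁻³⁴ J·s)
f₀ = 6.9638e+14 Hz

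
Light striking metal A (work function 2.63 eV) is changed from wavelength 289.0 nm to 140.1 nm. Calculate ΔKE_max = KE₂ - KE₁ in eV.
4.5596 eV

Using Einstein's equation: KE_max = hc/λ - φ

For λ₁ = 289.0 nm:
KE₁ = hc/λ₁ - φ = 4.2901 - 2.63 = 1.6601 eV

For λ₂ = 140.1 nm:
KE₂ = hc/λ₂ - φ = 8.8497 - 2.63 = 6.2197 eV

Change in KE:
ΔKE = KE₂ - KE₁ = 6.2197 - 1.6601 = 4.5596 eV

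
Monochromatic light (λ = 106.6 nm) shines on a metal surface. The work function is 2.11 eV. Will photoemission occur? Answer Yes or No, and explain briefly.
Yes

For photoemission, the photon energy must exceed the work function.

Photon energy: E = hc/λ = 11.6308 eV
Work function: φ = 2.11 eV

Since E_photon (11.6308 eV) > φ (2.11 eV), photoemission WILL occur.
The threshold wavelength is λ₀ = hc/φ = 587.6 nm.
Since 106.6 nm < 587.6 nm, the light has sufficient energy.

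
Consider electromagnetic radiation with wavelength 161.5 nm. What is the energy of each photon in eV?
7.6770 eV

Using E = hf = hc/λ:

E = hc/λ = (6.626×10⁻³⁴ J·s)(3×10⁸ m/s) / (161.5×10⁻⁹ m)
E = 7.6770 eV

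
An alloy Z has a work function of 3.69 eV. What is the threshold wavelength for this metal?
336.00 nm

The threshold wavelength is when the photon energy equals the work function:
hc/λ₀ = φ

Solving for λ₀:
λ₀ = hc/φ = (6.626×10⁻³⁴ J·s)(3×10⁸ m/s) / (3.69 eV × 1.602×10⁻¹⁹ J/eV)
λ₀ = 336.00 nm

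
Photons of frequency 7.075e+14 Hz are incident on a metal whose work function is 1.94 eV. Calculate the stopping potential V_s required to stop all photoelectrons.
0.9860 V

The stopping potential V_s satisfies: eV_s = KE_max

First, find KE_max using Einstein's equation:
E_photon = hf = (6.626×10⁻³⁴ J·s)(7.075e+14 Hz) = 2.9260 eV
KE_max = E_photon - φ = 2.9260 - 1.94 = 0.9860 eV

Since eV_s = KE_max:
V_s = KE_max/e = 0.9860 V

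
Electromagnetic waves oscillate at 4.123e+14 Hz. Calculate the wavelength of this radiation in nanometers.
727.12 nm

Using the wave equation: c = fλ

Solving for wavelength:
λ = c/f = (3×10⁸ m/s) / (4.123e+14 Hz)
λ = 727.12 nm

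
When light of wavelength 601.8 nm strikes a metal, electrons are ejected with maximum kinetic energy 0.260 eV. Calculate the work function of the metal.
1.80 eV

From Einstein's photoelectric equation: KE_max = hf - φ = hc/λ - φ

Rearranging for φ:
φ = hc/λ - KE_max

Calculate photon energy:
E_photon = hc/λ = 2.0602 eV

Therefore:
φ = 2.0602 - 0.260 = 1.80 eV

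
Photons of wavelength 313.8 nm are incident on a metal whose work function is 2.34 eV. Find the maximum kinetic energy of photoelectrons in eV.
1.6111 eV

Using Einstein's photoelectric equation: KE_max = hf - φ = hc/λ - φ

First, calculate the photon energy:
E_photon = hc/λ = (6.626×10⁻³⁴ J·s)(3×10⁸ m/s) / (313.8×10⁻⁹ m)
E_photon = 3.9511 eV

Then, the maximum kinetic energy:
KE_max = E_photon - φ = 3.9511 eV - 2.34 eV = 1.6111 eV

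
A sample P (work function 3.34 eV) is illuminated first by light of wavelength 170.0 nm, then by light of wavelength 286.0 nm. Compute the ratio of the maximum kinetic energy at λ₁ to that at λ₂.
3.9726

Using Einstein's equation: KE_max = hc/λ - φ

For λ₁ = 170.0 nm:
E₁ = hc/λ₁ = 7.2932 eV
KE₁ = E₁ - φ = 7.2932 - 3.34 = 3.9532 eV

For λ₂ = 286.0 nm:
E₂ = hc/λ₂ = 4.3351 eV
KE₂ = E₂ - φ = 4.3351 - 3.34 = 0.9951 eV

Ratio: KE₁/KE₂ = 3.9532/0.9951 = 3.9726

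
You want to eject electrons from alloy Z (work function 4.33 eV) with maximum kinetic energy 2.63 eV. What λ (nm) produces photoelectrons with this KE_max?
178.14 nm

From Einstein's equation: KE_max = hc/λ - φ

Rearranging for λ:
hc/λ = KE_max + φ
λ = hc/(KE_max + φ)

Required photon energy:
E_photon = KE_max + φ = 2.63 + 4.33 = 6.96 eV

Required wavelength:
λ = hc/E_photon = (6.626×10⁻³⁴)(3×10⁸) / (6.96 × 1.602×10⁻¹⁹)
λ = 178.14 nm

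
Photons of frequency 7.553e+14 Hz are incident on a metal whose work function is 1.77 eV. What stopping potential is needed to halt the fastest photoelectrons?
1.3537 V

The stopping potential V_s satisfies: eV_s = KE_max

First, find KE_max using Einstein's equation:
E_photon = hf = (6.626×10⁻³⁴ J·s)(7.553e+14 Hz) = 3.1237 eV
KE_max = E_photon - φ = 3.1237 - 1.77 = 1.3537 eV

Since eV_s = KE_max:
V_s = KE_max/e = 1.3537 V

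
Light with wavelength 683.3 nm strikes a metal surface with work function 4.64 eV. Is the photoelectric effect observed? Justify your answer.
No

For photoemission, the photon energy must exceed the work function.

Photon energy: E = hc/λ = 1.8145 eV
Work function: φ = 4.64 eV

Since E_photon (1.8145 eV) < φ (4.64 eV), photoemission will NOT occur.
The threshold wavelength is λ₀ = hc/φ = 267.2 nm.
Since 683.3 nm > 267.2 nm, the photons lack sufficient energy.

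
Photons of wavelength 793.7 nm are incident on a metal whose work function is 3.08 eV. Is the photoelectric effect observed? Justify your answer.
No

For photoemission, the photon energy must exceed the work function.

Photon energy: E = hc/λ = 1.5621 eV
Work function: φ = 3.08 eV

Since E_photon (1.5621 eV) < φ (3.08 eV), photoemission will NOT occur.
The threshold wavelength is λ₀ = hc/φ = 402.5 nm.
Since 793.7 nm > 402.5 nm, the photons lack sufficient energy.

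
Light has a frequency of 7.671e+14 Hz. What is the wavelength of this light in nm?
390.81 nm

Using the wave equation: c = fλ

Solving for wavelength:
λ = c/f = (3×10⁸ m/s) / (7.671e+14 Hz)
λ = 390.81 nm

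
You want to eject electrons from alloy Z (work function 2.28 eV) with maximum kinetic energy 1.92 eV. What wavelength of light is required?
295.20 nm

From Einstein's equation: KE_max = hc/λ - φ

Rearranging for λ:
hc/λ = KE_max + φ
λ = hc/(KE_max + φ)

Required photon energy:
E_photon = KE_max + φ = 1.92 + 2.28 = 4.20 eV

Required wavelength:
λ = hc/E_photon = (6.626×10⁻³⁴)(3×10⁸) / (4.20 × 1.602×10⁻¹⁹)
λ = 295.20 nm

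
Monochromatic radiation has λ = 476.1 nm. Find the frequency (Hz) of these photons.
6.2968e+14 Hz

Using the wave equation: c = fλ

Solving for frequency:
f = c/λ = (3×10⁸ m/s) / (476.1×10⁻⁹ m)
f = 6.2968e+14 Hz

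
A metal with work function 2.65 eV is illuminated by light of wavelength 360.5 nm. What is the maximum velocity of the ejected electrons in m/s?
5.2690e+05 m/s

First, find the maximum kinetic energy:
E_photon = hc/λ = 3.4392 eV
KE_max = E_photon - φ = 3.4392 - 2.65 = 0.7892 eV

Convert to Joules: KE_max = 0.7892 × 1.602×10⁻¹⁹ J = 1.2645e-19 J

Then use KE = ½mv² to find velocity:
v = √(2·KE/m) = √(2 × 1.2645e-19 J / 9.109e-31 kg)
v = 5.2690e+05 m/s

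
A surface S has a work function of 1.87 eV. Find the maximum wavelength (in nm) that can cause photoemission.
663.02 nm

The threshold wavelength is when the photon energy equals the work function:
hc/λ₀ = φ

Solving for λ₀:
λ₀ = hc/φ = (6.626×10⁻³⁴ J·s)(3×10⁸ m/s) / (1.87 eV × 1.602×10⁻¹⁹ J/eV)
λ₀ = 663.02 nm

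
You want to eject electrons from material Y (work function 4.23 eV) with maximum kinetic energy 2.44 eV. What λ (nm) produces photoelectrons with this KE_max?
185.88 nm

From Einstein's equation: KE_max = hc/λ - φ

Rearranging for λ:
hc/λ = KE_max + φ
λ = hc/(KE_max + φ)

Required photon energy:
E_photon = KE_max + φ = 2.44 + 4.23 = 6.67 eV

Required wavelength:
λ = hc/E_photon = (6.626×10⁻³⁴)(3×10⁸) / (6.67 × 1.602×10⁻¹⁹)
λ = 185.88 nm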